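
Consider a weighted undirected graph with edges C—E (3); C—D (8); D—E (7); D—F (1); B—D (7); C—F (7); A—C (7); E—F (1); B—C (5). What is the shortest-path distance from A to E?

A few of the A→E routes:
A → C → B → D → F → E: 7 + 5 + 7 + 1 + 1 = 21
A → C → E: 7 + 3 = 10
A → C → F → E: 7 + 7 + 1 = 15
A → C → D → F → E: 7 + 8 + 1 + 1 = 17
Shortest: 10.

10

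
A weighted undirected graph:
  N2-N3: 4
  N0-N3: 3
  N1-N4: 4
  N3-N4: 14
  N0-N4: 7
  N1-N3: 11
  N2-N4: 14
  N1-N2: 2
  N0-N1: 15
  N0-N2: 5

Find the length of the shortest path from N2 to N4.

Some routes from N2 to N4:
N2→N3→N0→N4: 4 + 3 + 7 = 14
N2→N0→N4: 5 + 7 = 12
N2→N3→N4: 4 + 14 = 18
N2→N4: 14
N2→N3→N1→N4: 4 + 11 + 4 = 19
N2→N1→N4: 2 + 4 = 6
Best route has total 6.

6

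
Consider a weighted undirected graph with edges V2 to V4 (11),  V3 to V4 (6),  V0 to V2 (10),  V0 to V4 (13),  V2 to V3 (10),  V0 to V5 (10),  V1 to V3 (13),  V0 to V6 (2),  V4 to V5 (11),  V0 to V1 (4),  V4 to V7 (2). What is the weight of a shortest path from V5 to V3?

17

Checking several routes:
V5 - V4 - V2 - V3: 11 + 11 + 10 = 32
V5 - V0 - V2 - V3: 10 + 10 + 10 = 30
V5 - V0 - V1 - V3: 10 + 4 + 13 = 27
V5 - V0 - V4 - V3: 10 + 13 + 6 = 29
V5 - V4 - V3: 11 + 6 = 17
Best route has total 17.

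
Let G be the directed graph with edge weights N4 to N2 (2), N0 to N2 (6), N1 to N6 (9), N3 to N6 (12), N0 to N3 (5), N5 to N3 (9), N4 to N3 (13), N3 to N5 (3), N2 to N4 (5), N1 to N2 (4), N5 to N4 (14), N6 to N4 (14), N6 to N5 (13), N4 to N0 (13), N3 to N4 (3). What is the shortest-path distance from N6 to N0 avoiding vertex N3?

27

Routes from N6 to N0 avoiding N3:
N6 -> N5 -> N4 -> N0: 13 + 14 + 13 = 40
N6 -> N4 -> N0: 14 + 13 = 27
Shortest: 27.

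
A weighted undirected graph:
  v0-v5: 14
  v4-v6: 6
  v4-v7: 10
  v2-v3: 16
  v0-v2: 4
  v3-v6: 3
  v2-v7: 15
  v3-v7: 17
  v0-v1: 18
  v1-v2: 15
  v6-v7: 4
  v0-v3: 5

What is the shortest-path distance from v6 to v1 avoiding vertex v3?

Routes from v6 to v1 avoiding v3:
v6-v4-v7-v2-v0-v1: 6 + 10 + 15 + 4 + 18 = 53
v6-v7-v2-v0-v1: 4 + 15 + 4 + 18 = 41
v6-v7-v2-v1: 4 + 15 + 15 = 34
v6-v4-v7-v2-v1: 6 + 10 + 15 + 15 = 46
Best route has total 34.

34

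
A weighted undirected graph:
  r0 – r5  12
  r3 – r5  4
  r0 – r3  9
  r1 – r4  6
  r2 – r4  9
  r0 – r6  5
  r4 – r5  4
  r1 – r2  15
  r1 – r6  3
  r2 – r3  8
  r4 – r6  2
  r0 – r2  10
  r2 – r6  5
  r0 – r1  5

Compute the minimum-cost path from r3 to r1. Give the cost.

13

A few of the r3→r1 routes:
r3 - r5 - r4 - r1: 4 + 4 + 6 = 14
r3 - r5 - r4 - r6 - r1: 4 + 4 + 2 + 3 = 13
r3 - r2 - r6 - r1: 8 + 5 + 3 = 16
r3 - r0 - r1: 9 + 5 = 14
Best route has total 13.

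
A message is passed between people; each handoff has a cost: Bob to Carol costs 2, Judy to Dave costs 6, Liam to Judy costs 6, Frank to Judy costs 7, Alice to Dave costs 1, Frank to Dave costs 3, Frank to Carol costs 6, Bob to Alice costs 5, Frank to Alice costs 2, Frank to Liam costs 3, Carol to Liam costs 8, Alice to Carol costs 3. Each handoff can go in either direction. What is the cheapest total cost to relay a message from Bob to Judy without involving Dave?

Some routes from Bob to Judy avoiding Dave:
Bob→Carol→Alice→Frank→Judy: 2 + 3 + 2 + 7 = 14
Bob→Carol→Frank→Judy: 2 + 6 + 7 = 15
Bob→Alice→Frank→Judy: 5 + 2 + 7 = 14
Shortest: 14.

14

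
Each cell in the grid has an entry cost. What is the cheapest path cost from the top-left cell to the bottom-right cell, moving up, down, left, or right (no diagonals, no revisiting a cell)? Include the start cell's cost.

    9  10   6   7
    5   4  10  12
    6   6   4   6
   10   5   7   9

43

One optimal route is r0c0 r1c0 r1c1 r2c1 r2c2 r2c3 r3c3.
Its cost is 9 + 5 + 4 + 6 + 4 + 6 + 9 = 43.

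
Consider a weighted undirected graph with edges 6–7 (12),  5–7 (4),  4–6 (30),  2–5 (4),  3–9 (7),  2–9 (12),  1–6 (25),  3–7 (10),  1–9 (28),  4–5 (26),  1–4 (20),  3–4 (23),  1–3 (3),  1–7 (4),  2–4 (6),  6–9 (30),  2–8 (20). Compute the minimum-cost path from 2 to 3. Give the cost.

15

Some routes from 2 to 3:
2→4→3: 6 + 23 = 29
2→5→7→3: 4 + 4 + 10 = 18
2→5→7→1→3: 4 + 4 + 4 + 3 = 15
2→4→1→3: 6 + 20 + 3 = 29
2→9→3: 12 + 7 = 19
Best route has total 15.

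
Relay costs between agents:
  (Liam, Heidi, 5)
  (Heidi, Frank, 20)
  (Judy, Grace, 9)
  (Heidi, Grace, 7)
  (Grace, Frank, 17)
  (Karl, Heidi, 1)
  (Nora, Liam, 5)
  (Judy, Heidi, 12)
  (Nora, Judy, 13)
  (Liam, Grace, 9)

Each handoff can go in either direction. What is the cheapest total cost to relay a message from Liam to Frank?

25

A few of the Liam→Frank routes:
Liam - Grace - Heidi - Frank: 9 + 7 + 20 = 36
Liam - Heidi - Frank: 5 + 20 = 25
Liam - Heidi - Grace - Frank: 5 + 7 + 17 = 29
Liam - Grace - Frank: 9 + 17 = 26
Best route has total 25.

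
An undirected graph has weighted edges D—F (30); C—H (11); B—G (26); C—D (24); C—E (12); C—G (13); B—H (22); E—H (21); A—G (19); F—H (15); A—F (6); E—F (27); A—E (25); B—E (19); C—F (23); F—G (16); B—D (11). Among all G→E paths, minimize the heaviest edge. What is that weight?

13

Some routes from G to E:
G → C → E: max(13, 12) = 13
G → F → H → C → E: max(16, 15, 11, 12) = 16
G → A → F → H → C → E: max(19, 6, 15, 11, 12) = 19
Best route has worst link 13.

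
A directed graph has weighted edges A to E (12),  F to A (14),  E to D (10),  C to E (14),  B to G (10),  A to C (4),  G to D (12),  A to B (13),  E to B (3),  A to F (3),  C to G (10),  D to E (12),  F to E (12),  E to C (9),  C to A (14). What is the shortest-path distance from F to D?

22

Comparing a few candidate routes:
F→A→C→G→D: 14 + 4 + 10 + 12 = 40
F→E→D: 12 + 10 = 22
F→A→C→E→D: 14 + 4 + 14 + 10 = 42
F→A→E→D: 14 + 12 + 10 = 36
F→E→B→G→D: 12 + 3 + 10 + 12 = 37
Best route has total 22.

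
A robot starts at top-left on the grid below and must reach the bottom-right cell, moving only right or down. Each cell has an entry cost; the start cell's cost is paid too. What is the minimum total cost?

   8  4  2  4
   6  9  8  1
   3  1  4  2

21

One optimal route is [0,0] [0,1] [0,2] [0,3] [1,3] [2,3].
Its cost is 8 + 4 + 2 + 4 + 1 + 2 = 21.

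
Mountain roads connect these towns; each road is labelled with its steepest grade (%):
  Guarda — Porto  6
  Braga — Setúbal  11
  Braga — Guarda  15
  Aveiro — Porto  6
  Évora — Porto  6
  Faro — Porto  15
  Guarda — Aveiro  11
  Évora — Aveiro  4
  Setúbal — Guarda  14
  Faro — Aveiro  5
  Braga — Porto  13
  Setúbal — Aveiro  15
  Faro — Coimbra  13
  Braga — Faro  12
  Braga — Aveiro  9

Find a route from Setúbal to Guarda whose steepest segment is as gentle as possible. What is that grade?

11

A few of the Setúbal→Guarda routes:
Setúbal -> Braga -> Aveiro -> Porto -> Guarda: max(11, 9, 6, 6) = 11
Setúbal -> Braga -> Faro -> Aveiro -> Guarda: max(11, 12, 5, 11) = 12
Setúbal -> Braga -> Aveiro -> Évora -> Porto -> Guarda: max(11, 9, 4, 6, 6) = 11
Setúbal -> Braga -> Faro -> Aveiro -> Évora -> Porto -> Guarda: max(11, 12, 5, 4, 6, 6) = 12
Setúbal -> Braga -> Faro -> Aveiro -> Porto -> Guarda: max(11, 12, 5, 6, 6) = 12
Setúbal -> Braga -> Aveiro -> Guarda: max(11, 9, 11) = 11
Best route has worst link 11%.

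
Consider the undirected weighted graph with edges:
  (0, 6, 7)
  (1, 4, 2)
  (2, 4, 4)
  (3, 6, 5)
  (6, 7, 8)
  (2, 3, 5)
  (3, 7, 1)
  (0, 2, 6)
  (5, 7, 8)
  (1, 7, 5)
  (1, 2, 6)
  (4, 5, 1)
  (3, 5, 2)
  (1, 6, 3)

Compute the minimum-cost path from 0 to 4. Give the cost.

10

Some routes from 0 to 4:
0 → 2 → 3 → 5 → 4: 6 + 5 + 2 + 1 = 14
0 → 2 → 4: 6 + 4 = 10
0 → 6 → 1 → 4: 7 + 3 + 2 = 12
0 → 2 → 1 → 4: 6 + 6 + 2 = 14
Shortest: 10.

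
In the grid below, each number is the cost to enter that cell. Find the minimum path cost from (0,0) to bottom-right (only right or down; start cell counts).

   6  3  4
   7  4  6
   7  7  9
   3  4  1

Take [0,0] -> [0,1] -> [1,1] -> [2,1] -> [3,1] -> [3,2] for a total of 6 + 3 + 4 + 7 + 4 + 1 = 25.
For comparison, the top-then-right route costs 29.

25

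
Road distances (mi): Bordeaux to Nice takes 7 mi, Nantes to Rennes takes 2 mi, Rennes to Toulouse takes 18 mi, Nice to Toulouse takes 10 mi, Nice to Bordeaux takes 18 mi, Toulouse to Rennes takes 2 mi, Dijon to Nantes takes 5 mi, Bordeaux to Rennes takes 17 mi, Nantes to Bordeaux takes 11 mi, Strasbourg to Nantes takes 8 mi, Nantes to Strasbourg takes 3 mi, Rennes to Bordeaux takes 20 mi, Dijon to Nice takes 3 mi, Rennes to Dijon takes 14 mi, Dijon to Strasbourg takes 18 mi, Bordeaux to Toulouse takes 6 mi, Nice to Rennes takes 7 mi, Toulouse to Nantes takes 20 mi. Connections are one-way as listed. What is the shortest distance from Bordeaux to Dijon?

A few of the Bordeaux→Dijon routes:
Bordeaux -> Toulouse -> Rennes -> Dijon: 6 + 2 + 14 = 22
Bordeaux -> Rennes -> Dijon: 17 + 14 = 31
Bordeaux -> Toulouse -> Nantes -> Rennes -> Dijon: 6 + 20 + 2 + 14 = 42
Bordeaux -> Nice -> Rennes -> Dijon: 7 + 7 + 14 = 28
Bordeaux -> Nice -> Toulouse -> Rennes -> Dijon: 7 + 10 + 2 + 14 = 33
Shortest: 22 mi.

22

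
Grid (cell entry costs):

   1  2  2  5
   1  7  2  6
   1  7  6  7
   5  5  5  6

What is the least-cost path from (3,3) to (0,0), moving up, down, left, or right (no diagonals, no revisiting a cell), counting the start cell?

24

Best path: [3,3]→[3,2]→[2,2]→[1,2]→[0,2]→[0,1]→[0,0]
Cost: 6 + 5 + 6 + 2 + 2 + 2 + 1 = 24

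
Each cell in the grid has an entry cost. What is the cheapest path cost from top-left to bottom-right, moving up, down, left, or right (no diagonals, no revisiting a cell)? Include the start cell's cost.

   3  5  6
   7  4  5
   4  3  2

One optimal route is (0,0) → (0,1) → (1,1) → (2,1) → (2,2).
Its cost is 3 + 5 + 4 + 3 + 2 = 17.

17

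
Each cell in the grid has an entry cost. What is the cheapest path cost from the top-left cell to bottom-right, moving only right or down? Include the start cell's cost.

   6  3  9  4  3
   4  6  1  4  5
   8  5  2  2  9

One optimal route is r0c0 -> r0c1 -> r1c1 -> r1c2 -> r2c2 -> r2c3 -> r2c4.
Its cost is 6 + 3 + 6 + 1 + 2 + 2 + 9 = 29.
For comparison, the top-then-right route costs 39.

29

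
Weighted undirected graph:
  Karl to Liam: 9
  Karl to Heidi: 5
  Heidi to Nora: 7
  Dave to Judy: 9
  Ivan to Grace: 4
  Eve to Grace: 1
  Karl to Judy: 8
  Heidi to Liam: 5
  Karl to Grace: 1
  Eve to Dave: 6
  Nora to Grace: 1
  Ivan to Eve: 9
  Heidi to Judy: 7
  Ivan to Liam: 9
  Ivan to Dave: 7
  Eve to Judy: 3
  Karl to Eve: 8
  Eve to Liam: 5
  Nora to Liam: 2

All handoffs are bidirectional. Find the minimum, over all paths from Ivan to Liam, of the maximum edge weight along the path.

4

Checking several routes:
Ivan → Grace → Karl → Heidi → Liam: max(4, 1, 5, 5) = 5
Ivan → Grace → Eve → Liam: max(4, 1, 5) = 5
Ivan → Grace → Nora → Liam: max(4, 1, 2) = 4
The minimum achievable maximum is 4.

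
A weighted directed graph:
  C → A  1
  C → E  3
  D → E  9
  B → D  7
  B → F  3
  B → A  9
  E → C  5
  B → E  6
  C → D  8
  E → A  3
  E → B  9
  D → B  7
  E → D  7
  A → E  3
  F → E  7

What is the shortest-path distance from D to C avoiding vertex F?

14

Routes from D to C avoiding F:
D - E - C: 9 + 5 = 14
D - B - E - C: 7 + 6 + 5 = 18
D - B - A - E - C: 7 + 9 + 3 + 5 = 24
The minimum is 14.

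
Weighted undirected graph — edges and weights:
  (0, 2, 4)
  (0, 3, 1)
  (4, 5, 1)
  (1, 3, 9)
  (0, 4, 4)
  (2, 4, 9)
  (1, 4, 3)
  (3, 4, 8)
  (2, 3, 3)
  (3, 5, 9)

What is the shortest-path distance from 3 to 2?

3

Comparing a few candidate routes:
3 → 0 → 2: 1 + 4 = 5
3 → 0 → 4 → 2: 1 + 4 + 9 = 14
3 → 2: 3
The minimum is 3.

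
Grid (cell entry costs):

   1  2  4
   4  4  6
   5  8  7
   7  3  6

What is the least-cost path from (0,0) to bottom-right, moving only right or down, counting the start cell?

24

One optimal route is (0,0) (0,1) (1,1) (2,1) (3,1) (3,2).
Its cost is 1 + 2 + 4 + 8 + 3 + 6 = 24.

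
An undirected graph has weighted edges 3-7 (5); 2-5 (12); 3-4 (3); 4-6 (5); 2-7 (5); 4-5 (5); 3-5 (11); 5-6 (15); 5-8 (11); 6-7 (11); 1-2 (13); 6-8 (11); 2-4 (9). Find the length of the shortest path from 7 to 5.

13

Checking several routes:
7-2-5: 5 + 12 = 17
7-3-4-5: 5 + 3 + 5 = 13
7-6-4-5: 11 + 5 + 5 = 21
7-2-4-5: 5 + 9 + 5 = 19
7-6-5: 11 + 15 = 26
7-3-5: 5 + 11 = 16
The minimum is 13.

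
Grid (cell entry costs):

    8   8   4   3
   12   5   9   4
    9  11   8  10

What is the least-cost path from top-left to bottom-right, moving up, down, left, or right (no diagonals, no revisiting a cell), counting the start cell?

Take r0c0→r0c1→r0c2→r0c3→r1c3→r2c3 for a total of 8 + 8 + 4 + 3 + 4 + 10 = 37.

37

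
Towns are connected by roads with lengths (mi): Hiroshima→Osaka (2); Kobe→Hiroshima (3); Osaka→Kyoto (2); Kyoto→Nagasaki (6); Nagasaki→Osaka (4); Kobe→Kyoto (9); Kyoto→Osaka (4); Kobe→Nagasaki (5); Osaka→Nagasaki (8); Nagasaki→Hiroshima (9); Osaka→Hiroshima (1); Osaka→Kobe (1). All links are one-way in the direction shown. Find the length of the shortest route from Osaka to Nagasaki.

6

Candidate routes:
Osaka → Kobe → Nagasaki: 1 + 5 = 6
Osaka → Kyoto → Nagasaki: 2 + 6 = 8
Osaka → Kobe → Kyoto → Nagasaki: 1 + 9 + 6 = 16
Osaka → Nagasaki: 8
Best route has total 6 mi.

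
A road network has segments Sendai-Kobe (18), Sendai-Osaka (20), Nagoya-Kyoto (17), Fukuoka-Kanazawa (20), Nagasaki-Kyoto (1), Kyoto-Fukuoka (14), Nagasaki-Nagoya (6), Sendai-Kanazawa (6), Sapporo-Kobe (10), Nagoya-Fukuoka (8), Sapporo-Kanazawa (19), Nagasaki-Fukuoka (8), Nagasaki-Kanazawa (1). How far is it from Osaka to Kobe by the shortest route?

38

Paths from Osaka to Kobe:
Osaka-Sendai-Kobe: 20 + 18 = 38
Osaka-Sendai-Kanazawa-Sapporo-Kobe: 20 + 6 + 19 + 10 = 55
Shortest: 38 km.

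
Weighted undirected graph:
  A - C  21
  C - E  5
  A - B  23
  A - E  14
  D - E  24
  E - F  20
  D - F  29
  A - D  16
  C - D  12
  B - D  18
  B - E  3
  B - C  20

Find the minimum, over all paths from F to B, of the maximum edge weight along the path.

20

Checking several routes:
F - E - C - B: max(20, 5, 20) = 20
F - E - A - D - C - B: max(20, 14, 16, 12, 20) = 20
F - E - C - D - B: max(20, 5, 12, 18) = 20
The minimum achievable maximum is 20.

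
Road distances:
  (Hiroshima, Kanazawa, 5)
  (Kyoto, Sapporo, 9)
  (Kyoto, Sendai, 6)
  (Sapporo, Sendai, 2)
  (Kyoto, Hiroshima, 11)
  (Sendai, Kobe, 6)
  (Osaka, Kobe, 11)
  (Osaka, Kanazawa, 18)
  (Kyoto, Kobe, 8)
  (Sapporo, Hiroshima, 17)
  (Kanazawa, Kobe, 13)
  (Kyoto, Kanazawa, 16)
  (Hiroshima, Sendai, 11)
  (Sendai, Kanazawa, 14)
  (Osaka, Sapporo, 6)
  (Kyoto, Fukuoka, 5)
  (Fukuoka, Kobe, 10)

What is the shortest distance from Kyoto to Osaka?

14

Comparing a few candidate routes:
Kyoto-Kobe-Osaka: 8 + 11 = 19
Kyoto-Sendai-Kobe-Osaka: 6 + 6 + 11 = 23
Kyoto-Fukuoka-Kobe-Osaka: 5 + 10 + 11 = 26
Kyoto-Sendai-Sapporo-Osaka: 6 + 2 + 6 = 14
Kyoto-Sapporo-Osaka: 9 + 6 = 15
Kyoto-Kobe-Sendai-Sapporo-Osaka: 8 + 6 + 2 + 6 = 22
Shortest: 14.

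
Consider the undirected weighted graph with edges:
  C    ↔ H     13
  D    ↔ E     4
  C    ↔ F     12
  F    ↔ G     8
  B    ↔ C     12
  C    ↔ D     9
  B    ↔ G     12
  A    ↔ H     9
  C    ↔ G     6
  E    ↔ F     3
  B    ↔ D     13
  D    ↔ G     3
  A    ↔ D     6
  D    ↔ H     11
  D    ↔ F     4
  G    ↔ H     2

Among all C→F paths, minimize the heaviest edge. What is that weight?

Comparing a few candidate routes:
C-G-D-E-F: max(6, 3, 4, 3) = 6
C-G-F: max(6, 8) = 8
C-G-D-F: max(6, 3, 4) = 6
Best route has worst link 6.

6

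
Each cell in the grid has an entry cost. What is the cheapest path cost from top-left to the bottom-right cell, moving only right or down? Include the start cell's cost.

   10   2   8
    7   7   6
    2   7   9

One optimal route is [0,0] -> [0,1] -> [1,1] -> [1,2] -> [2,2].
Its cost is 10 + 2 + 7 + 6 + 9 = 34.
For comparison, the top-then-right route costs 35.

34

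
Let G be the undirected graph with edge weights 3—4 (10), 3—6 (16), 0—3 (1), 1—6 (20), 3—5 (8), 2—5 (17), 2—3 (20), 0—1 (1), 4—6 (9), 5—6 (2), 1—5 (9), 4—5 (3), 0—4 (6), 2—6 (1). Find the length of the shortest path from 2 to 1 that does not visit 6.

22

Some routes from 2 to 1 avoiding 6:
2 -> 5 -> 1: 17 + 9 = 26
2 -> 5 -> 3 -> 0 -> 1: 17 + 8 + 1 + 1 = 27
2 -> 3 -> 5 -> 1: 20 + 8 + 9 = 37
2 -> 5 -> 4 -> 0 -> 1: 17 + 3 + 6 + 1 = 27
2 -> 5 -> 4 -> 3 -> 0 -> 1: 17 + 3 + 10 + 1 + 1 = 32
2 -> 3 -> 0 -> 1: 20 + 1 + 1 = 22
Best route has total 22.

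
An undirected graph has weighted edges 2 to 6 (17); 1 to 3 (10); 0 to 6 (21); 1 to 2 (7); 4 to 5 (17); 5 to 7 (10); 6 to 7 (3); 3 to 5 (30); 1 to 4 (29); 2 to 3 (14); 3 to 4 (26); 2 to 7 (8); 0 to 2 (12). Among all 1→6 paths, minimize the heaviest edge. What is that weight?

Some routes from 1 to 6:
1-3-2-6: max(10, 14, 17) = 17
1-2-6: max(7, 17) = 17
1-3-2-7-6: max(10, 14, 8, 3) = 14
1-2-7-6: max(7, 8, 3) = 8
Smallest bottleneck: 8.

8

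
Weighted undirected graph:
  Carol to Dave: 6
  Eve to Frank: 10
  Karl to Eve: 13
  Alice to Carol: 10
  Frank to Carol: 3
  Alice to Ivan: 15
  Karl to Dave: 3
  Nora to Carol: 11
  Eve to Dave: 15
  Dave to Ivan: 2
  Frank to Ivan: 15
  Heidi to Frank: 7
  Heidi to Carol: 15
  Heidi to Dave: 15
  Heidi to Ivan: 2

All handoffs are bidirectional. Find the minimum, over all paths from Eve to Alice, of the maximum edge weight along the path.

Comparing a few candidate routes:
Eve -> Karl -> Dave -> Carol -> Alice: max(13, 3, 6, 10) = 13
Eve -> Frank -> Heidi -> Ivan -> Dave -> Carol -> Alice: max(10, 7, 2, 2, 6, 10) = 10
Eve -> Frank -> Carol -> Alice: max(10, 3, 10) = 10
The minimum achievable maximum is 10.

10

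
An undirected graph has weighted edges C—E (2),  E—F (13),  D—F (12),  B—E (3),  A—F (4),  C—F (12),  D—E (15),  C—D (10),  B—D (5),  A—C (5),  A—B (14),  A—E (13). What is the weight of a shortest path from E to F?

A few of the E→F routes:
E -> F: 13
E -> A -> F: 13 + 4 = 17
E -> C -> F: 2 + 12 = 14
E -> C -> A -> F: 2 + 5 + 4 = 11
Shortest: 11.

11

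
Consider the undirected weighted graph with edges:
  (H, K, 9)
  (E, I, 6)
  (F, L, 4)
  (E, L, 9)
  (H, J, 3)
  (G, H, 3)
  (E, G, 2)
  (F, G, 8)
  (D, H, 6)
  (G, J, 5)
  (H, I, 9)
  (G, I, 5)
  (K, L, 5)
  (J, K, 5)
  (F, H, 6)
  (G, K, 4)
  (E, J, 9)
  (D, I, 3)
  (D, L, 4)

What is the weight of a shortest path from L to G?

Comparing a few candidate routes:
L -> E -> G: 9 + 2 = 11
L -> K -> G: 5 + 4 = 9
L -> D -> I -> G: 4 + 3 + 5 = 12
L -> F -> G: 4 + 8 = 12
L -> D -> H -> G: 4 + 6 + 3 = 13
Best route has total 9.

9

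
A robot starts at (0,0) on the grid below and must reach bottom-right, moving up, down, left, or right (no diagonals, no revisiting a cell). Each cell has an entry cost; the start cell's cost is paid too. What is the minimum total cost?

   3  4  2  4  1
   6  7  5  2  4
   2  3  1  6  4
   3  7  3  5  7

29

One optimal route is [0,0]→[0,1]→[0,2]→[0,3]→[0,4]→[1,4]→[2,4]→[3,4].
Its cost is 3 + 4 + 2 + 4 + 1 + 4 + 4 + 7 = 29.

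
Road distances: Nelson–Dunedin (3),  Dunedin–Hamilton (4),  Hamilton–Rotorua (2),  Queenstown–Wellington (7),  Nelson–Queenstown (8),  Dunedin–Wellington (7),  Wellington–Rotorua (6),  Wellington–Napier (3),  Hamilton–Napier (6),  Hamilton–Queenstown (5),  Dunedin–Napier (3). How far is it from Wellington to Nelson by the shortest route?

9

Comparing a few candidate routes:
Wellington→Queenstown→Hamilton→Dunedin→Nelson: 7 + 5 + 4 + 3 = 19
Wellington→Napier→Dunedin→Nelson: 3 + 3 + 3 = 9
Wellington→Queenstown→Nelson: 7 + 8 = 15
Wellington→Napier→Hamilton→Dunedin→Nelson: 3 + 6 + 4 + 3 = 16
Wellington→Rotorua→Hamilton→Dunedin→Nelson: 6 + 2 + 4 + 3 = 15
Wellington→Dunedin→Nelson: 7 + 3 = 10
The minimum is 9.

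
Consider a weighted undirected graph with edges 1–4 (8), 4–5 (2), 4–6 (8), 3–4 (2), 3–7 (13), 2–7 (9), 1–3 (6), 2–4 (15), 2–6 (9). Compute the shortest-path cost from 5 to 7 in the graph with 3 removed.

Paths from 5 to 7 avoiding 3:
5 → 4 → 6 → 2 → 7: 2 + 8 + 9 + 9 = 28
5 → 4 → 2 → 7: 2 + 15 + 9 = 26
Shortest: 26.

26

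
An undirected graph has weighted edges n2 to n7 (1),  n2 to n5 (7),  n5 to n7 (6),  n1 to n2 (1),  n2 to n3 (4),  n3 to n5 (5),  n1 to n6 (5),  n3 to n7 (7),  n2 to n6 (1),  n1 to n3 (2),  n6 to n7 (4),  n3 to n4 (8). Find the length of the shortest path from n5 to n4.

13

Some routes from n5 to n4:
n5 - n3 - n4: 5 + 8 = 13
n5 - n2 - n1 - n3 - n4: 7 + 1 + 2 + 8 = 18
n5 - n7 - n2 - n1 - n3 - n4: 6 + 1 + 1 + 2 + 8 = 18
Best route has total 13.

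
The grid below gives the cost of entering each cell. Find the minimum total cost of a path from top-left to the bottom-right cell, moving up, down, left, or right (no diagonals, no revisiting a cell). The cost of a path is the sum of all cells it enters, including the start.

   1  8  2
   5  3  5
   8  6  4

18

Cheapest: (0,0) (1,0) (1,1) (1,2) (2,2)
  1 + 5 + 3 + 5 + 4 = 18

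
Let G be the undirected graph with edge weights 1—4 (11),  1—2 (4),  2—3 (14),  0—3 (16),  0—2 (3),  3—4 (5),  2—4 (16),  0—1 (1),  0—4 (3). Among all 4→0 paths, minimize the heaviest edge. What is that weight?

Comparing a few candidate routes:
4 -> 3 -> 2 -> 0: max(5, 14, 3) = 14
4 -> 1 -> 0: max(11, 1) = 11
4 -> 1 -> 2 -> 0: max(11, 4, 3) = 11
4 -> 0: max(3) = 3
4 -> 3 -> 2 -> 1 -> 0: max(5, 14, 4, 1) = 14
Best route has worst link 3.

3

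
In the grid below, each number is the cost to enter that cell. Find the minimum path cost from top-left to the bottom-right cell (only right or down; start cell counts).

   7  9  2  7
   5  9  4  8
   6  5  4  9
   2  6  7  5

38

Take r0c0 -> r0c1 -> r0c2 -> r1c2 -> r2c2 -> r3c2 -> r3c3 for a total of 7 + 9 + 2 + 4 + 4 + 7 + 5 = 38.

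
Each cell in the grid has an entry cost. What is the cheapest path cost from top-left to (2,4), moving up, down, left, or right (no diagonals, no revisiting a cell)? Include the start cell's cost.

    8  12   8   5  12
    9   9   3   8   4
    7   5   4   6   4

Take [0,0] -> [1,0] -> [1,1] -> [1,2] -> [2,2] -> [2,3] -> [2,4] for a total of 8 + 9 + 9 + 3 + 4 + 6 + 4 = 43.

43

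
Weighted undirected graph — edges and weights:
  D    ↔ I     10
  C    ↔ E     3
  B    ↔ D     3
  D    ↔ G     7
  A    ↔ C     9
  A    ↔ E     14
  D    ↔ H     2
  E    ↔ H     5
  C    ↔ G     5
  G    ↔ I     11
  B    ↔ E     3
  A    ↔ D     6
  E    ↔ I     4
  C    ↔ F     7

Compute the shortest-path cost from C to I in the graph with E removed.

16

Paths from C to I avoiding E:
C - G - I: 5 + 11 = 16
C - G - D - I: 5 + 7 + 10 = 22
C - A - D - G - I: 9 + 6 + 7 + 11 = 33
C - A - D - I: 9 + 6 + 10 = 25
Shortest: 16.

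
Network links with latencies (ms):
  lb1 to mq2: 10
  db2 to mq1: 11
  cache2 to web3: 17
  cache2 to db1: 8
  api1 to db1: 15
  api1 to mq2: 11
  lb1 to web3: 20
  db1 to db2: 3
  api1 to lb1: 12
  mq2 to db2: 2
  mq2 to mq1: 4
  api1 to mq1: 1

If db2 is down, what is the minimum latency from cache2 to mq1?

24

Some routes from cache2 to mq1 avoiding db2:
cache2 - db1 - api1 - lb1 - mq2 - mq1: 8 + 15 + 12 + 10 + 4 = 49
cache2 - db1 - api1 - mq1: 8 + 15 + 1 = 24
cache2 - db1 - api1 - mq2 - mq1: 8 + 15 + 11 + 4 = 38
Best route has total 24 ms.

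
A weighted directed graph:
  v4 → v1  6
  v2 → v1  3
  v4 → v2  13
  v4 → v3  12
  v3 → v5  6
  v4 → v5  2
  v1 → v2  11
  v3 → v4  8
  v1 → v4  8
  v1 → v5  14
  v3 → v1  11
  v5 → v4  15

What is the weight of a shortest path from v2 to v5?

13

Paths from v2 to v5:
v2 -> v1 -> v4 -> v5: 3 + 8 + 2 = 13
v2 -> v1 -> v4 -> v3 -> v5: 3 + 8 + 12 + 6 = 29
v2 -> v1 -> v5: 3 + 14 = 17
The minimum is 13.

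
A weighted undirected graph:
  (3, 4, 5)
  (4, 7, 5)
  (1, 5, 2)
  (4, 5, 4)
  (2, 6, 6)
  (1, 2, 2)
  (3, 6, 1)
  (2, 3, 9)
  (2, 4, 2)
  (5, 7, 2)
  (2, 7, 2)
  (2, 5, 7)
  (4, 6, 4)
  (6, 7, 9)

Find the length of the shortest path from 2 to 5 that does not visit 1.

Comparing a few candidate routes:
2 -> 7 -> 5: 2 + 2 = 4
2 -> 4 -> 5: 2 + 4 = 6
2 -> 4 -> 7 -> 5: 2 + 5 + 2 = 9
2 -> 5: 7
The minimum is 4.

4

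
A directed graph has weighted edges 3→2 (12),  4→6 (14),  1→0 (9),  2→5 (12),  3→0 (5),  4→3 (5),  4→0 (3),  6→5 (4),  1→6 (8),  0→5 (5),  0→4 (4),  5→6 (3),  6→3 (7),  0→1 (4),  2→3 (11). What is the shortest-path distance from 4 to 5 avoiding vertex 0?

18

Paths from 4 to 5 avoiding 0:
4→3→2→5: 5 + 12 + 12 = 29
4→6→3→2→5: 14 + 7 + 12 + 12 = 45
4→6→5: 14 + 4 = 18
Shortest: 18.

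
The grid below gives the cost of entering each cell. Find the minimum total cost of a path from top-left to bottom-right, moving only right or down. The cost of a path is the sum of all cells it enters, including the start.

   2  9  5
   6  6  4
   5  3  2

18

Best path: [0,0] → [1,0] → [2,0] → [2,1] → [2,2]
Cost: 2 + 6 + 5 + 3 + 2 = 18
(Top row then right column would cost 22.)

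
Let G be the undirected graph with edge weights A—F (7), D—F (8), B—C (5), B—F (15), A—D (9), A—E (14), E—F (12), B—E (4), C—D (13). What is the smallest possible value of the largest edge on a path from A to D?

Comparing a few candidate routes:
A → E → B → C → D: max(14, 4, 5, 13) = 14
A → D: max(9) = 9
A → F → E → B → C → D: max(7, 12, 4, 5, 13) = 13
A → F → D: max(7, 8) = 8
The minimum achievable maximum is 8.

8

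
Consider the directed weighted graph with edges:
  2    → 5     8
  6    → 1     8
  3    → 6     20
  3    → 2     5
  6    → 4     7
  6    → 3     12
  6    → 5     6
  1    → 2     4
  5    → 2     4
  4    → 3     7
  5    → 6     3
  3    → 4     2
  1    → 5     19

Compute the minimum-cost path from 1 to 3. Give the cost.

Candidate routes:
1 -> 2 -> 5 -> 6 -> 4 -> 3: 4 + 8 + 3 + 7 + 7 = 29
1 -> 5 -> 6 -> 4 -> 3: 19 + 3 + 7 + 7 = 36
1 -> 5 -> 6 -> 3: 19 + 3 + 12 = 34
1 -> 2 -> 5 -> 6 -> 3: 4 + 8 + 3 + 12 = 27
The minimum is 27.

27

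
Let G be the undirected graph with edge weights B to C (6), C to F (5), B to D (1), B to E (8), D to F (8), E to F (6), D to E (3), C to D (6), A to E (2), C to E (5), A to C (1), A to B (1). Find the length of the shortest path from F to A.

A few of the F→A routes:
F → E → D → B → A: 6 + 3 + 1 + 1 = 11
F → C → A: 5 + 1 = 6
F → D → B → A: 8 + 1 + 1 = 10
F → E → A: 6 + 2 = 8
Best route has total 6.

6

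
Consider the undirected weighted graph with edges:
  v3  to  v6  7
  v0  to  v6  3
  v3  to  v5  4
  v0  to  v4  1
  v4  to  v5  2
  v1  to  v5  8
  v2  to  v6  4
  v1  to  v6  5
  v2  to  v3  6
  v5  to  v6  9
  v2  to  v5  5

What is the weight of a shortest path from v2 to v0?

7

A few of the v2→v0 routes:
v2-v5-v4-v0: 5 + 2 + 1 = 8
v2-v6-v0: 4 + 3 = 7
v2-v6-v5-v4-v0: 4 + 9 + 2 + 1 = 16
v2-v3-v5-v4-v0: 6 + 4 + 2 + 1 = 13
Shortest: 7.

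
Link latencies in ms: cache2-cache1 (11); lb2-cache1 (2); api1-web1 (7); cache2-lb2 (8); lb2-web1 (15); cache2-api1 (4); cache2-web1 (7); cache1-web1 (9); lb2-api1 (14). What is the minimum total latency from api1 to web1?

A few of the api1→web1 routes:
api1-web1: 7
api1-cache2-lb2-cache1-web1: 4 + 8 + 2 + 9 = 23
api1-cache2-web1: 4 + 7 = 11
Best route has total 7 ms.

7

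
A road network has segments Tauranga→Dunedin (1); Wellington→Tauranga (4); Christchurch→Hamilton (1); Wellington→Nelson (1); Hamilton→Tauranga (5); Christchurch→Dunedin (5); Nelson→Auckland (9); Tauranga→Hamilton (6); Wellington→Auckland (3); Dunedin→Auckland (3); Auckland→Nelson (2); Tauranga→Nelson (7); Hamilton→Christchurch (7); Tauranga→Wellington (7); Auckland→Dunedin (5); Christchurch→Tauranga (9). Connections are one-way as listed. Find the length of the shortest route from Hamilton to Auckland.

9

A few of the Hamilton→Auckland routes:
Hamilton -> Christchurch -> Dunedin -> Auckland: 7 + 5 + 3 = 15
Hamilton -> Tauranga -> Wellington -> Auckland: 5 + 7 + 3 = 15
Hamilton -> Tauranga -> Dunedin -> Auckland: 5 + 1 + 3 = 9
Shortest: 9.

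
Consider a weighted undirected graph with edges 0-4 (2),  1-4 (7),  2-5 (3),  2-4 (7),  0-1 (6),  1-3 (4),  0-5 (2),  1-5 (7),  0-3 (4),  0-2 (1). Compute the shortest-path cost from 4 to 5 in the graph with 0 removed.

10

Candidate routes:
4 → 1 → 5: 7 + 7 = 14
4 → 2 → 5: 7 + 3 = 10
The minimum is 10.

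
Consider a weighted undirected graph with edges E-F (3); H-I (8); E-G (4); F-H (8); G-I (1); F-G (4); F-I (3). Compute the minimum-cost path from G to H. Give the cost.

9

Candidate routes:
G -> I -> H: 1 + 8 = 9
G -> E -> F -> H: 4 + 3 + 8 = 15
G -> F -> H: 4 + 8 = 12
G -> F -> I -> H: 4 + 3 + 8 = 15
G -> I -> F -> H: 1 + 3 + 8 = 12
G -> E -> F -> I -> H: 4 + 3 + 3 + 8 = 18
Shortest: 9.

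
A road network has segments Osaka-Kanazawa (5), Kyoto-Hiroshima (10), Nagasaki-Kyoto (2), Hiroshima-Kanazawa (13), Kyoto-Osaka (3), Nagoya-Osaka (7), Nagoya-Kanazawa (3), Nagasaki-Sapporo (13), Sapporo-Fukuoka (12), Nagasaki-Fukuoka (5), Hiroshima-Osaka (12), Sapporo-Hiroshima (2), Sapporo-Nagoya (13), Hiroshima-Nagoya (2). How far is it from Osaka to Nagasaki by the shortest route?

5

Checking several routes:
Osaka→Nagoya→Hiroshima→Kyoto→Nagasaki: 7 + 2 + 10 + 2 = 21
Osaka→Nagoya→Hiroshima→Sapporo→Nagasaki: 7 + 2 + 2 + 13 = 24
Osaka→Kanazawa→Nagoya→Hiroshima→Sapporo→Nagasaki: 5 + 3 + 2 + 2 + 13 = 25
Osaka→Kyoto→Nagasaki: 3 + 2 = 5
Osaka→Kanazawa→Nagoya→Hiroshima→Kyoto→Nagasaki: 5 + 3 + 2 + 10 + 2 = 22
Osaka→Hiroshima→Kyoto→Nagasaki: 12 + 10 + 2 = 24
The minimum is 5 mi.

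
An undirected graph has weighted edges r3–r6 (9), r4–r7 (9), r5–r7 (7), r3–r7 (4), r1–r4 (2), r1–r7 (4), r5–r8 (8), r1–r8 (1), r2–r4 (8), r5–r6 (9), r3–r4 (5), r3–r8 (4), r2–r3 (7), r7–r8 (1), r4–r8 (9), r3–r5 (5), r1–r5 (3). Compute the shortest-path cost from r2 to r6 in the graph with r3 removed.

A few of the r2→r6 routes:
r2 → r4 → r1 → r5 → r6: 8 + 2 + 3 + 9 = 22
r2 → r4 → r1 → r8 → r7 → r5 → r6: 8 + 2 + 1 + 1 + 7 + 9 = 28
r2 → r4 → r1 → r8 → r5 → r6: 8 + 2 + 1 + 8 + 9 = 28
The minimum is 22.

22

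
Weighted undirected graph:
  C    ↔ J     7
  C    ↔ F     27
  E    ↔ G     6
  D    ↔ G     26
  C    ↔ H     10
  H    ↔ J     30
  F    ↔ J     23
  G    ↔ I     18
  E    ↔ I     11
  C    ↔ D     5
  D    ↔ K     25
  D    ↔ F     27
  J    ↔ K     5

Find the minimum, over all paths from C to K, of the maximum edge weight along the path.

7

A few of the C→K routes:
C-D-F-J-K: max(5, 27, 23, 5) = 27
C-D-K: max(5, 25) = 25
C-J-K: max(7, 5) = 7
Best route has worst link 7.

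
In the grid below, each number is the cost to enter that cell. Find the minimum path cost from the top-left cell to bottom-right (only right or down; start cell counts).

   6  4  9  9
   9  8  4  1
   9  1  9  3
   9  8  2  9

Cheapest: r0c0→r0c1→r1c1→r1c2→r1c3→r2c3→r3c3
  6 + 4 + 8 + 4 + 1 + 3 + 9 = 35

35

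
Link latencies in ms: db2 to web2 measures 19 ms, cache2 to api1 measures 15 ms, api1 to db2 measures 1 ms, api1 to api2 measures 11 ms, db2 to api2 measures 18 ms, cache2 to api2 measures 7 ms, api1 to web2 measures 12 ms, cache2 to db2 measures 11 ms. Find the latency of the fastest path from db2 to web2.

13

A few of the db2→web2 routes:
db2-api1-web2: 1 + 12 = 13
db2-web2: 19
db2-cache2-api1-web2: 11 + 15 + 12 = 38
The minimum is 13 ms.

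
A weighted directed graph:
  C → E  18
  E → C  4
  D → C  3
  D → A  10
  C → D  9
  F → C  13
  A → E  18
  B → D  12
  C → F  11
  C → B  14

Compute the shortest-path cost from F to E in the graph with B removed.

Paths from F to E avoiding B:
F -> C -> E: 13 + 18 = 31
F -> C -> D -> A -> E: 13 + 9 + 10 + 18 = 50
The minimum is 31.

31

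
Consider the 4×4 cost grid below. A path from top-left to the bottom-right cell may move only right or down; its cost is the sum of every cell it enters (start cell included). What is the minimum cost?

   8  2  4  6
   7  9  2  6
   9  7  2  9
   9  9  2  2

One optimal route is [0,0] → [0,1] → [0,2] → [1,2] → [2,2] → [3,2] → [3,3].
Its cost is 8 + 2 + 4 + 2 + 2 + 2 + 2 = 22.

22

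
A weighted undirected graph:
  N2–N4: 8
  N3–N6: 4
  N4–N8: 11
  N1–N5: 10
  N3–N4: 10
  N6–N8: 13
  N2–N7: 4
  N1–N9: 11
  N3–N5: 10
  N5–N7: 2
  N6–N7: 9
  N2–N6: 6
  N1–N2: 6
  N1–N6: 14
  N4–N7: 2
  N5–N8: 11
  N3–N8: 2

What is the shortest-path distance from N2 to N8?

Checking several routes:
N2 → N6 → N3 → N8: 6 + 4 + 2 = 12
N2 → N7 → N4 → N8: 4 + 2 + 11 = 17
N2 → N7 → N5 → N3 → N8: 4 + 2 + 10 + 2 = 18
N2 → N7 → N5 → N8: 4 + 2 + 11 = 17
Shortest: 12.

12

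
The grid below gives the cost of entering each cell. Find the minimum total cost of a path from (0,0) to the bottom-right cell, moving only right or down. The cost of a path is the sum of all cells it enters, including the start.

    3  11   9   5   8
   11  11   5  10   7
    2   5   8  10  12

51

Path [0,0]→[1,0]→[2,0]→[2,1]→[2,2]→[2,3]→[2,4]: 3 + 11 + 2 + 5 + 8 + 10 + 12 = 51.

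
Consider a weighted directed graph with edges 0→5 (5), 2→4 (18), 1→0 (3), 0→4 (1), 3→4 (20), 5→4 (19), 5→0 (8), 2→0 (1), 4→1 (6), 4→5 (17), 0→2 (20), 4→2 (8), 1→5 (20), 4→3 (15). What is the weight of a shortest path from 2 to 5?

Comparing a few candidate routes:
2 - 0 - 4 - 5: 1 + 1 + 17 = 19
2 - 0 - 5: 1 + 5 = 6
2 - 0 - 4 - 1 - 5: 1 + 1 + 6 + 20 = 28
Shortest: 6.

6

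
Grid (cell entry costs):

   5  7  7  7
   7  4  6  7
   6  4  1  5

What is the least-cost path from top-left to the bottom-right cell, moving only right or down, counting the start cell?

Cheapest: r0c0 → r0c1 → r1c1 → r2c1 → r2c2 → r2c3
  5 + 7 + 4 + 4 + 1 + 5 = 26
For comparison, the top-then-right route costs 38.

26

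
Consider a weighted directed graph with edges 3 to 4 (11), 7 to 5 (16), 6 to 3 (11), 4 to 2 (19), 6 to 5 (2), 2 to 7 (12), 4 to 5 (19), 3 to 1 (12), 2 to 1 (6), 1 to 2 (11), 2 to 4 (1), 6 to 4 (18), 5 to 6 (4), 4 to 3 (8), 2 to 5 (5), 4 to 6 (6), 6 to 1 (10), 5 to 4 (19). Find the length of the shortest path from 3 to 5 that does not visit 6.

28

Comparing a few candidate routes:
3→1→2→5: 12 + 11 + 5 = 28
3→4→5: 11 + 19 = 30
3→4→2→5: 11 + 19 + 5 = 35
Shortest: 28.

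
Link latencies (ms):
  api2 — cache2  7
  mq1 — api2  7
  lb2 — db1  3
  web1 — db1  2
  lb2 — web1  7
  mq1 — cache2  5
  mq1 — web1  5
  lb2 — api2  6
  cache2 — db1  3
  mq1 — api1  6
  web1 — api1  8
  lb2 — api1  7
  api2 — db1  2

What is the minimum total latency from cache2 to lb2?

Checking several routes:
cache2 → db1 → lb2: 3 + 3 = 6
cache2 → db1 → api2 → lb2: 3 + 2 + 6 = 11
cache2 → api2 → db1 → lb2: 7 + 2 + 3 = 12
The minimum is 6 ms.

6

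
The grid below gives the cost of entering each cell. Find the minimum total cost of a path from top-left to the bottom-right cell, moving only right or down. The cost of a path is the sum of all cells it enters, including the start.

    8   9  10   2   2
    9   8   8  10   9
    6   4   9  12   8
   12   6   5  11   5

53

Best path: (0,0) (0,1) (0,2) (0,3) (0,4) (1,4) (2,4) (3,4)
Cost: 8 + 9 + 10 + 2 + 2 + 9 + 8 + 5 = 53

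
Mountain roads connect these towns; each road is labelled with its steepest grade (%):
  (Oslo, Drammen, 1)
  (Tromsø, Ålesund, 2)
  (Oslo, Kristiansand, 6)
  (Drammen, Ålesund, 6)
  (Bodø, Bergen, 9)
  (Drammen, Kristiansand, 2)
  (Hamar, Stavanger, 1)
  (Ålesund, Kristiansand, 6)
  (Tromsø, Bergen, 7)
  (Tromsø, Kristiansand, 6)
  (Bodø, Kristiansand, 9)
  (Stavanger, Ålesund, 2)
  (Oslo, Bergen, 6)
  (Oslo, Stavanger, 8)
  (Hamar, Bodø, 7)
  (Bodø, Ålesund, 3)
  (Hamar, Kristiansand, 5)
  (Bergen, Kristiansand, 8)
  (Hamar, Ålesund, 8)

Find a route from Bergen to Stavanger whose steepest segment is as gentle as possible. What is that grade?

Some routes from Bergen to Stavanger:
Bergen-Oslo-Kristiansand-Tromsø-Ålesund-Stavanger: max(6, 6, 6, 2, 2) = 6
Bergen-Oslo-Drammen-Ålesund-Tromsø-Kristiansand-Hamar-Stavanger: max(6, 1, 6, 2, 6, 5, 1) = 6
Bergen-Oslo-Kristiansand-Ålesund-Stavanger: max(6, 6, 6, 2) = 6
Bergen-Oslo-Kristiansand-Hamar-Stavanger: max(6, 6, 5, 1) = 6
Bergen-Oslo-Kristiansand-Drammen-Ålesund-Stavanger: max(6, 6, 2, 6, 2) = 6
Best route has worst link 6%.

6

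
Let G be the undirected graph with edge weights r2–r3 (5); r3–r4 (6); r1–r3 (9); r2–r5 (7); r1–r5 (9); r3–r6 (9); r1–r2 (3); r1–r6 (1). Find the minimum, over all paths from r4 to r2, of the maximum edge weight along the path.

6

Checking several routes:
r4→r3→r2: max(6, 5) = 6
r4→r3→r6→r1→r5→r2: max(6, 9, 1, 9, 7) = 9
r4→r3→r6→r1→r2: max(6, 9, 1, 3) = 9
The minimum achievable maximum is 6.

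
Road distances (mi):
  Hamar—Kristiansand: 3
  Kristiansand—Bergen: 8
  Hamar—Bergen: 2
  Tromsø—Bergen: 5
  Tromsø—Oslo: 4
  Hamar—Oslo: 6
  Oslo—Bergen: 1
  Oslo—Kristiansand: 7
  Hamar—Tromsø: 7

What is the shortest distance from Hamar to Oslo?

3

Checking several routes:
Hamar → Tromsø → Oslo: 7 + 4 = 11
Hamar → Bergen → Oslo: 2 + 1 = 3
Hamar → Bergen → Tromsø → Oslo: 2 + 5 + 4 = 11
Hamar → Oslo: 6
Hamar → Kristiansand → Bergen → Oslo: 3 + 8 + 1 = 12
Hamar → Kristiansand → Oslo: 3 + 7 = 10
Shortest: 3 mi.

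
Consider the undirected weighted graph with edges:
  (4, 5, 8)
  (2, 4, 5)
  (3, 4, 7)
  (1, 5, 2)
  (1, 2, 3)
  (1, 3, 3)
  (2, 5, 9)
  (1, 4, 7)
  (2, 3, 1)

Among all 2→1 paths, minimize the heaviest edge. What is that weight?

Checking several routes:
2-4-1: max(5, 7) = 7
2-4-3-1: max(5, 7, 3) = 7
2-3-4-1: max(1, 7, 7) = 7
2-1: max(3) = 3
2-3-1: max(1, 3) = 3
Best route has worst link 3.

3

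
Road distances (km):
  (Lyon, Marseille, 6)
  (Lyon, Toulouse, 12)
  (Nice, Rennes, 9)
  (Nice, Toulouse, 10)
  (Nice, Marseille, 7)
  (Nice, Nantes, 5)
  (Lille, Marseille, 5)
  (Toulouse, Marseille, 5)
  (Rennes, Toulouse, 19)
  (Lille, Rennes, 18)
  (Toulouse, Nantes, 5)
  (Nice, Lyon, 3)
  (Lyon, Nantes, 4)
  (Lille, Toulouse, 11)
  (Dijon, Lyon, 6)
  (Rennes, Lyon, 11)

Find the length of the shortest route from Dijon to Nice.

Checking several routes:
Dijon - Lyon - Nantes - Nice: 6 + 4 + 5 = 15
Dijon - Lyon - Nice: 6 + 3 = 9
Dijon - Lyon - Marseille - Nice: 6 + 6 + 7 = 19
The minimum is 9 km.

9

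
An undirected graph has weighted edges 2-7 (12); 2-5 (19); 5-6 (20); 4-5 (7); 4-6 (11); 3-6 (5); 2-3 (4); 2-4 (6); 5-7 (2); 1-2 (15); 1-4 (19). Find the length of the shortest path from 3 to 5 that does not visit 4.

Paths from 3 to 5 avoiding 4:
3 → 6 → 5: 5 + 20 = 25
3 → 2 → 7 → 5: 4 + 12 + 2 = 18
3 → 2 → 5: 4 + 19 = 23
Shortest: 18.

18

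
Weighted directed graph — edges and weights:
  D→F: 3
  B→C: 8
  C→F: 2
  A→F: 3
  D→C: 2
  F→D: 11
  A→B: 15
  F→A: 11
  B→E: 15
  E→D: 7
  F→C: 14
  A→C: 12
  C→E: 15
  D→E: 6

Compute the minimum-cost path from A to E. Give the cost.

Some routes from A to E:
A-C-F-D-E: 12 + 2 + 11 + 6 = 31
A-B-E: 15 + 15 = 30
A-F-D-E: 3 + 11 + 6 = 20
A-C-E: 12 + 15 = 27
Shortest: 20.

20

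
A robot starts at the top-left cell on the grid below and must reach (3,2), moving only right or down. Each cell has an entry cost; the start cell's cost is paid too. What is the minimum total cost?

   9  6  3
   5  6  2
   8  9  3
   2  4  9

Path (0,0) (0,1) (0,2) (1,2) (2,2) (3,2): 9 + 6 + 3 + 2 + 3 + 9 = 32.

32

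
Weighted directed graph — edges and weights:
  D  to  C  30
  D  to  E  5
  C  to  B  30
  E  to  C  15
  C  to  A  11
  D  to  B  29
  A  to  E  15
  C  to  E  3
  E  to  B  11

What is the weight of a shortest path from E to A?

Candidate routes:
E - C - A: 15 + 11 = 26
Best route has total 26.

26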